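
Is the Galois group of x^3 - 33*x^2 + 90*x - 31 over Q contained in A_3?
The polynomial is irreducible of degree 3 over Q. Its discriminant is 3080025 = 1755^2, a perfect square. A Galois group lies in the alternating group exactly when the discriminant is a square in Q, so the Galois group (C_3) is contained in A_3.

Yes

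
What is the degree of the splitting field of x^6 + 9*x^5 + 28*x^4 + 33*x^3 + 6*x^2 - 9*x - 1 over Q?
6

The degree of the splitting field over Q equals the order of the Galois group, so first determine the group. The polynomial f is an irreducible sextic over Q, so G = Gal(f/Q) is one of the 16 transitive subgroups 6T1, ..., 6T16 of S_6. The discriminant of f is 810448, which is not a perfect square, so G is not contained in A_6. The transitive groups of degree 6 not contained in A_6 are: C_6 (6T1, order 6), S_3 (6T2, order 6), D_6 (6T3, order 12), C_3 x S_3 (6T5, order 18), A_4 x C_2 (6T6, order 24), S_4 (6T8, order 24), S_3 x S_3 (6T9, order 36), S_4 x C_2 (6T11, order 48), (S_3 x S_3) : C_2 (6T13, order 72), PGL(2,5) (6T14, order 120), S_6 (6T16, order 720). By Dedekind's theorem, for a prime p not dividing disc(f) the degrees of the irreducible factors of f mod p form the cycle type of an element of G. Factoring f modulo the 23 such primes p <= 97 (skipping 2, 37, which divide the discriminant), each new pattern first appears at: mod 3: f = (x^3 + x^2 + x + 2)(x^3 + 2x^2 + x + 1), pattern 3+3; mod 5: f = (x^2 + 2x + 3)(x^2 + 3x + 3)(x^2 + 4x + 1), pattern 2+2+2; mod 67: f = (x + 4)(x + 20)(x + 32)(x + 38)(x + 50)(x + 66), pattern 1+1+1+1+1+1. No other pattern occurs in this range, so the set of observed cycle types is {3+3, 2+2+2, 1+1+1+1+1+1}. The candidates containing elements of all these cycle types are C_6 (6T1) of order 6, S_3 (6T2) of order 6, D_6 (6T3) of order 12, C_3 x S_3 (6T5) of order 18, A_4 x C_2 (6T6) of order 24, S_4 (6T8) of order 24, S_3 x S_3 (6T9) of order 36, S_4 x C_2 (6T11) of order 48, (S_3 x S_3) : C_2 (6T13) of order 72, PGL(2,5) (6T14) of order 120, S_6 (6T16) of order 720; the others are excluded. The observed types are precisely the cycle types that occur in S_3 (6T2). Each of the other remaining candidates has further cycle types, and by the Chebotarev density theorem the matching factorization patterns would occur for a proportion of primes equal to their share of the group: C_6 (6T1) additionally contains elements of type 6 (2 of its 6 elements, about 33% of primes); D_6 (6T3) additionally contains elements of type 6, 2+2+1+1 (5 of its 12 elements, about 42% of primes); C_3 x S_3 (6T5) additionally contains elements of type 6, 3+1+1+1 (10 of its 18 elements, about 56% of primes); A_4 x C_2 (6T6) additionally contains elements of type 6, 2+2+1+1, 2+1+1+1+1 (14 of its 24 elements, about 58% of primes); S_4 (6T8) additionally contains elements of type 4+1+1, 2+2+1+1 (9 of its 24 elements, about 38% of primes); S_3 x S_3 (6T9) additionally contains elements of type 6, 3+1+1+1, 2+2+1+1 (25 of its 36 elements, about 69% of primes); S_4 x C_2 (6T11) additionally contains elements of type 6, 4+2, 4+1+1, 2+2+1+1, 2+1+1+1+1 (32 of its 48 elements, about 67% of primes); (S_3 x S_3) : C_2 (6T13) additionally contains elements of type 6, 4+2, 3+2+1, 3+1+1+1, 2+2+1+1, 2+1+1+1+1 (61 of its 72 elements, about 85% of primes); PGL(2,5) (6T14) additionally contains elements of type 6, 5+1, 4+1+1, 2+2+1+1 (89 of its 120 elements, about 74% of primes); S_6 (6T16) additionally contains elements of type 6, 5+1, 4+2, 4+1+1, 3+2+1, 3+1+1+1, 2+2+1+1, 2+1+1+1+1 (664 of its 720 elements, about 92% of primes). None of the 23 primes tested shows any such pattern (for each of these groups the chance of that is below 10^-4), which rules them out. Hence G = S_3 (6T2), of order 6. The Galois group S_3 (6T2) has order 6, so the splitting field has degree 6 over Q.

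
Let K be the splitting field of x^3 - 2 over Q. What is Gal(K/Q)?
The polynomial is an irreducible cubic over Q and its discriminant is -108, which is not a perfect square. For an irreducible cubic, a non-square discriminant gives Galois group S_3.

S_3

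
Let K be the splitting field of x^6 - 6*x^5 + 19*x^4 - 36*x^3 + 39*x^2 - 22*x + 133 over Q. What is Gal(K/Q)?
S_4 x C_2

The polynomial f is an irreducible sextic over Q, so G = Gal(f/Q) is one of the 16 transitive subgroups 6T1, ..., 6T16 of S_6. The discriminant of f is -1849378557919232, which is not a perfect square, so G is not contained in A_6. The transitive groups of degree 6 not contained in A_6 are: C_6 (6T1, order 6), S_3 (6T2, order 6), D_6 (6T3, order 12), C_3 x S_3 (6T5, order 18), A_4 x C_2 (6T6, order 24), S_4 (6T8, order 24), S_3 x S_3 (6T9, order 36), S_4 x C_2 (6T11, order 48), (S_3 x S_3) : C_2 (6T13, order 72), PGL(2,5) (6T14, order 120), S_6 (6T16, order 720). By Dedekind's theorem, for a prime p not dividing disc(f) the degrees of the irreducible factors of f mod p form the cycle type of an element of G. Factoring f modulo the 29 such primes p <= 127 (skipping 2, 29, which divide the discriminant), each new pattern first appears at: mod 3: f = (x^3 + x^2 + 2x + 1)(x^3 + 2x^2 + 1), pattern 3+3; mod 5: f = (x^6 + 4x^5 + 4x^4 + 4x^3 + 4x^2 + 3x + 3), pattern 6; mod 7: f = (x)(x + 5)(x^4 + 3x^3 + 4x^2 + 4), pattern 4+1+1; mod 17: f = (x + 6)(x + 9)(x^2 + 2x + 6)(x^2 + 11x + 14), pattern 2+2+1+1; mod 23: f = (x^2 + x + 8)(x^2 + 18x + 14)(x^2 + 21x + 17), pattern 2+2+2; mod 67: f = (x^2 + 65x + 57)(x^4 + 63x^3 + 21x^2 + 33x + 47), pattern 4+2; mod 127: f = (x + 6)(x + 46)(x + 79)(x + 119)(x^2 + 125x + 104), pattern 2+1+1+1+1. No other pattern occurs in this range, so the set of observed cycle types is {3+3, 6, 4+1+1, 2+2+1+1, 2+2+2, 4+2, 2+1+1+1+1}. The candidates containing elements of all these cycle types are S_4 x C_2 (6T11) of order 48, S_6 (6T16) of order 720; the others are excluded. The observed types are precisely the cycle types that occur in S_4 x C_2 (6T11) (apart from the identity). Each of the other remaining candidates has further cycle types, and by the Chebotarev density theorem the matching factorization patterns would occur for a proportion of primes equal to their share of the group: S_6 (6T16) additionally contains elements of type 5+1, 3+2+1, 3+1+1+1 (304 of its 720 elements, about 42% of primes). None of the 29 primes tested shows any such pattern (for each of these groups the chance of that is below 10^-4), which rules them out. Hence G = S_4 x C_2 (6T11), of order 48.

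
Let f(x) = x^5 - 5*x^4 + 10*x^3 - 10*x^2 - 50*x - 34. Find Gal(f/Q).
A_5 (order 60)

The polynomial f is an irreducible quintic over Q, so G = Gal(f/Q) is a transitive subgroup of S_5: one of C_5 (5T1, order 5), D_5 (5T2, order 10), F_20 (5T3, order 20), A_5 (5T4, order 60) or S_5 (5T5, order 120). The discriminant of f is 58564000000 = 242000^2, a perfect square, so G is contained in A_5. The transitive groups of degree 5 contained in A_5 are: C_5 (5T1, order 5), D_5 (5T2, order 10), A_5 (5T4, order 60). By Dedekind's theorem, for a prime p not dividing disc(f) the degrees of the irreducible factors of f mod p form the cycle type of an element of G. Factoring f modulo the 3 such primes p <= 13 (skipping 2, 5, 11, which divide the discriminant), each new pattern first appears at: mod 3: f = (x^5 + x^4 + x^3 + 2x^2 + x + 2), pattern 5; mod 13: f = (x + 4)(x + 6)(x^3 + 11x^2 + 6x + 4), pattern 3+1+1. No other pattern occurs in this range, so the set of observed cycle types is {5, 3+1+1}. Among the candidates above, the only group containing elements of all these cycle types is A_5 (5T4) — each of C_5 (5T1), D_5 (5T2) lacks at least one of them. Hence G = A_5 (5T4), of order 60.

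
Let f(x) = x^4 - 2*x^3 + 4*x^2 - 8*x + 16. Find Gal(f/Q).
The polynomial is an irreducible quartic over Q and its discriminant is 512000, which is not a perfect square, so the Galois group is not contained in A_4. The resolvent cubic y^3 - 4*y^2 - 48*y + 128 has exactly one rational root, so the Galois group is C_4 or D_4. The quartic becomes reducible over Q(sqrt(disc)), so the group is C_4.

4T1: C_4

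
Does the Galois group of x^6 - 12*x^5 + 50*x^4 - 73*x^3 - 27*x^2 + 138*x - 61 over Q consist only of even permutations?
Yes

The polynomial is irreducible of degree 6 over Q. Its discriminant is 30991489 = 5567^2, a perfect square. A Galois group lies in the alternating group exactly when the discriminant is a square in Q, so the Galois group (PSL(2,5)) is contained in A_6.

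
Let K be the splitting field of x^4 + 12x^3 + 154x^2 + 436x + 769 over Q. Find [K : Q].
4

The degree of the splitting field over Q equals the order of the Galois group, so first determine the group. The polynomial is an irreducible quartic over Q and its discriminant is 755603996672, which is not a perfect square, so the Galois group is not contained in A_4. The resolvent cubic y^3 - 154*y^2 + 2156*y + 172872 has exactly one rational root, so the Galois group is C_4 or D_4. The quartic becomes reducible over Q(sqrt(disc)), so the group is C_4. The Galois group C_4 (4T1) has order 4, so the splitting field has degree 4 over Q.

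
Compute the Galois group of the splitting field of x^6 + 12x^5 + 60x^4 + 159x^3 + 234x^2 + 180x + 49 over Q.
The polynomial f is an irreducible sextic over Q, so G = Gal(f/Q) is one of the 16 transitive subgroups 6T1, ..., 6T16 of S_6. The discriminant of f is 871199469, which is not a perfect square, so G is not contained in A_6. The transitive groups of degree 6 not contained in A_6 are: C_6 (6T1, order 6), S_3 (6T2, order 6), D_6 (6T3, order 12), C_3 x S_3 (6T5, order 18), A_4 x C_2 (6T6, order 24), S_4 (6T8, order 24), S_3 x S_3 (6T9, order 36), S_4 x C_2 (6T11, order 48), (S_3 x S_3) : C_2 (6T13, order 72), PGL(2,5) (6T14, order 120), S_6 (6T16, order 720). By Dedekind's theorem, for a prime p not dividing disc(f) the degrees of the irreducible factors of f mod p form the cycle type of an element of G. Factoring f modulo the 16 such primes p <= 67 (skipping 3, 7, 29, which divide the discriminant), each new pattern first appears at: mod 2: f = (x^6 + x^3 + 1), pattern 6; mod 5: f = (x + 3)(x + 4)(x^2 + 2x + 4)(x^2 + 3x + 3), pattern 2+2+1+1; mod 13: f = (x + 4)(x + 7)(x + 8)(x^3 + 6x^2 + 12x + 12), pattern 3+1+1+1; mod 19: f = (x^2 + 6)(x^2 + 14x + 1)(x^2 + 17x + 5), pattern 2+2+2; mod 67: f = (x^3 + 6x^2 + 12x + 26)(x^3 + 6x^2 + 12x + 56), pattern 3+3. No other pattern occurs in this range, so the set of observed cycle types is {6, 2+2+1+1, 3+1+1+1, 2+2+2, 3+3}. The candidates containing elements of all these cycle types are S_3 x S_3 (6T9) of order 36, (S_3 x S_3) : C_2 (6T13) of order 72, S_6 (6T16) of order 720; the others are excluded. The observed types are precisely the cycle types that occur in S_3 x S_3 (6T9) (apart from the identity). Each of the other remaining candidates has further cycle types, and by the Chebotarev density theorem the matching factorization patterns would occur for a proportion of primes equal to their share of the group: (S_3 x S_3) : C_2 (6T13) additionally contains elements of type 4+2, 3+2+1, 2+1+1+1+1 (36 of its 72 elements, about 50% of primes); S_6 (6T16) additionally contains elements of type 5+1, 4+2, 4+1+1, 3+2+1, 2+1+1+1+1 (459 of its 720 elements, about 64% of primes). None of the 16 primes tested shows any such pattern (for each of these groups the chance of that is below 10^-4), which rules them out. Hence G = S_3 x S_3 (6T9), of order 36.

S_3 x S_3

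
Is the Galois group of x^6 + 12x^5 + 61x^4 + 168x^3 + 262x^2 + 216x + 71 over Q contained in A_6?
The polynomial is irreducible of degree 6 over Q. Its discriminant is 153664 = 392^2, a perfect square. A Galois group lies in the alternating group exactly when the discriminant is a square in Q, so the Galois group (A_4) is contained in A_6.

Yes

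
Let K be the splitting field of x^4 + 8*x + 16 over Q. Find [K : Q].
24

The degree of the splitting field over Q equals the order of the Galois group, so first determine the group. The polynomial is an irreducible quartic over Q and its discriminant is 937984, which is not a perfect square, so the Galois group is not contained in A_4. The resolvent cubic y^3 - 64*y - 64 is irreducible over Q. An irreducible resolvent with non-square discriminant gives S_4. The Galois group S_4 (4T5) has order 24, so the splitting field has degree 24 over Q.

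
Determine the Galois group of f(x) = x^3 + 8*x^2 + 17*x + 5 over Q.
The polynomial is an irreducible cubic over Q and its discriminant is 169 = 13^2, a perfect square. For an irreducible cubic, a square discriminant forces the Galois group to be A_3, the cyclic group of order 3.

3T1: C_3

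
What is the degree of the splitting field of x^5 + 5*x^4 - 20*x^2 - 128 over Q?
The degree of the splitting field over Q equals the order of the Galois group, so first determine the group. The polynomial f is an irreducible quintic over Q, so G = Gal(f/Q) is a transitive subgroup of S_5: one of C_5 (5T1, order 5), D_5 (5T2, order 10), F_20 (5T3, order 20), A_5 (5T4, order 60) or S_5 (5T5, order 120). The discriminant of f is 1327104000000 = 1152000^2, a perfect square, so G is contained in A_5. The transitive groups of degree 5 contained in A_5 are: C_5 (5T1, order 5), D_5 (5T2, order 10), A_5 (5T4, order 60). By Dedekind's theorem, for a prime p not dividing disc(f) the degrees of the irreducible factors of f mod p form the cycle type of an element of G. Factoring f modulo the 23 such primes p <= 101 (skipping 2, 3, 5, which divide the discriminant), each new pattern first appears at: mod 7: f = (x^5 + 5x^4 + x^2 + 5), pattern 5; mod 17: f = (x + 14)(x^2 + 3x + 4)(x^2 + 5x + 5), pattern 2+2+1. No other pattern occurs in this range, so the set of observed cycle types is {5, 2+2+1}. The candidates containing elements of all these cycle types are D_5 (5T2) of order 10, A_5 (5T4) of order 60; the others are excluded. The observed types are precisely the cycle types that occur in D_5 (5T2) (apart from the identity). Each of the other remaining candidates has further cycle types, and by the Chebotarev density theorem the matching factorization patterns would occur for a proportion of primes equal to their share of the group: A_5 (5T4) additionally contains elements of type 3+1+1 (20 of its 60 elements, about 33% of primes). None of the 23 primes tested shows any such pattern (for each of these groups the chance of that is below 10^-4), which rules them out. Hence G = D_5 (5T2), of order 10. The Galois group D_5 (5T2) has order 10, so the splitting field has degree 10 over Q.

10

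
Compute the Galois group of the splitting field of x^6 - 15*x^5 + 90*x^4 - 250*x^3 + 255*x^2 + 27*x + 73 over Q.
The polynomial f is an irreducible sextic over Q, so G = Gal(f/Q) is one of the 16 transitive subgroups 6T1, ..., 6T16 of S_6. The discriminant of f is -553887453853683, which is not a perfect square, so G is not contained in A_6. The transitive groups of degree 6 not contained in A_6 are: C_6 (6T1, order 6), S_3 (6T2, order 6), D_6 (6T3, order 12), C_3 x S_3 (6T5, order 18), A_4 x C_2 (6T6, order 24), S_4 (6T8, order 24), S_3 x S_3 (6T9, order 36), S_4 x C_2 (6T11, order 48), (S_3 x S_3) : C_2 (6T13, order 72), PGL(2,5) (6T14, order 120), S_6 (6T16, order 720). By Dedekind's theorem, for a prime p not dividing disc(f) the degrees of the irreducible factors of f mod p form the cycle type of an element of G. Factoring f modulo the 37 such primes p <= 173 (skipping 3, 19, 109, which divide the discriminant), each new pattern first appears at: mod 2: f = (x^6 + x^5 + x^2 + x + 1), pattern 6; mod 7: f = (x^3 + 5x + 2)(x^3 + 6x^2 + x + 5), pattern 3+3; mod 17: f = (x^2 + 12)(x^2 + 8x + 9)(x^2 + 11x + 15), pattern 2+2+2; mod 37: f = (x + 6)(x + 13)(x + 23)(x + 26)(x + 32)(x + 33), pattern 1+1+1+1+1+1. No other pattern occurs in this range, so the set of observed cycle types is {6, 3+3, 2+2+2, 1+1+1+1+1+1}. The candidates containing elements of all these cycle types are C_6 (6T1) of order 6, D_6 (6T3) of order 12, C_3 x S_3 (6T5) of order 18, A_4 x C_2 (6T6) of order 24, S_3 x S_3 (6T9) of order 36, S_4 x C_2 (6T11) of order 48, (S_3 x S_3) : C_2 (6T13) of order 72, PGL(2,5) (6T14) of order 120, S_6 (6T16) of order 720; the others are excluded. The observed types are precisely the cycle types that occur in C_6 (6T1). Each of the other remaining candidates has further cycle types, and by the Chebotarev density theorem the matching factorization patterns would occur for a proportion of primes equal to their share of the group: D_6 (6T3) additionally contains elements of type 2+2+1+1 (3 of its 12 elements, about 25% of primes); C_3 x S_3 (6T5) additionally contains elements of type 3+1+1+1 (4 of its 18 elements, about 22% of primes); A_4 x C_2 (6T6) additionally contains elements of type 2+2+1+1, 2+1+1+1+1 (6 of its 24 elements, about 25% of primes); S_3 x S_3 (6T9) additionally contains elements of type 3+1+1+1, 2+2+1+1 (13 of its 36 elements, about 36% of primes); S_4 x C_2 (6T11) additionally contains elements of type 4+2, 4+1+1, 2+2+1+1, 2+1+1+1+1 (24 of its 48 elements, about 50% of primes); (S_3 x S_3) : C_2 (6T13) additionally contains elements of type 4+2, 3+2+1, 3+1+1+1, 2+2+1+1, 2+1+1+1+1 (49 of its 72 elements, about 68% of primes); PGL(2,5) (6T14) additionally contains elements of type 5+1, 4+1+1, 2+2+1+1 (69 of its 120 elements, about 58% of primes); S_6 (6T16) additionally contains elements of type 5+1, 4+2, 4+1+1, 3+2+1, 3+1+1+1, 2+2+1+1, 2+1+1+1+1 (544 of its 720 elements, about 76% of primes). None of the 37 primes tested shows any such pattern (for each of these groups the chance of that is below 10^-4), which rules them out. Hence G = C_6 (6T1), of order 6.

C_6 (order 6)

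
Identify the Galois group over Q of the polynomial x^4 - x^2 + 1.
The polynomial is an irreducible quartic over Q and its discriminant is 144 = 12^2, a perfect square, so the Galois group is contained in A_4. The resolvent cubic y^3 + y^2 - 4*y - 4 splits completely over Q, which gives the Klein four-group V_4.

V_4 (order 4)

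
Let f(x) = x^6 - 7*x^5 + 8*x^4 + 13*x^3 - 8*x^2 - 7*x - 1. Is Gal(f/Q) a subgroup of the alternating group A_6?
The polynomial is irreducible of degree 6 over Q. Its discriminant is 324179200, which is not a perfect square. A Galois group lies in the alternating group exactly when the discriminant is a square in Q, so the Galois group (S_3) is not contained in A_6.

No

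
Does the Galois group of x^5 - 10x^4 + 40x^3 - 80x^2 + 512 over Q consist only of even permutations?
Yes

The polynomial is irreducible of degree 5 over Q. Its discriminant is 67108864000000 = 8192000^2, a perfect square. A Galois group lies in the alternating group exactly when the discriminant is a square in Q, so the Galois group (D_5) is contained in A_5.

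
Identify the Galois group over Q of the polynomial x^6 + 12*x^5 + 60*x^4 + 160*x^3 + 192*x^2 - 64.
The polynomial f is an irreducible sextic over Q, so G = Gal(f/Q) is one of the 16 transitive subgroups 6T1, ..., 6T16 of S_6. The discriminant of f is -450868486864896, which is not a perfect square, so G is not contained in A_6. The transitive groups of degree 6 not contained in A_6 are: C_6 (6T1, order 6), S_3 (6T2, order 6), D_6 (6T3, order 12), C_3 x S_3 (6T5, order 18), A_4 x C_2 (6T6, order 24), S_4 (6T8, order 24), S_3 x S_3 (6T9, order 36), S_4 x C_2 (6T11, order 48), (S_3 x S_3) : C_2 (6T13, order 72), PGL(2,5) (6T14, order 120), S_6 (6T16, order 720). By Dedekind's theorem, for a prime p not dividing disc(f) the degrees of the irreducible factors of f mod p form the cycle type of an element of G. Factoring f modulo the 33 such primes p <= 149 (skipping 2, 3, which divide the discriminant), each new pattern first appears at: mod 5: f = (x^3 + x + 4)(x^3 + 2x^2 + 4x + 4), pattern 3+3; mod 7: f = (x^6 + 5x^5 + 4x^4 + 6x^3 + 3x^2 + 6), pattern 6; mod 17: f = (x + 1)(x + 3)(x^2 + 4x + 10)(x^2 + 4x + 16), pattern 2+2+1+1; mod 19: f = (x + 5)(x + 8)(x + 15)(x + 18)(x^2 + 4x + 11), pattern 2+1+1+1+1; mod 71: f = (x^2 + 4x + 33)(x^2 + 4x + 53)(x^2 + 4x + 68), pattern 2+2+2. No other pattern occurs in this range, so the set of observed cycle types is {3+3, 6, 2+2+1+1, 2+1+1+1+1, 2+2+2}. The candidates containing elements of all these cycle types are A_4 x C_2 (6T6) of order 24, S_4 x C_2 (6T11) of order 48, (S_3 x S_3) : C_2 (6T13) of order 72, S_6 (6T16) of order 720; the others are excluded. The observed types are precisely the cycle types that occur in A_4 x C_2 (6T6) (apart from the identity). Each of the other remaining candidates has further cycle types, and by the Chebotarev density theorem the matching factorization patterns would occur for a proportion of primes equal to their share of the group: S_4 x C_2 (6T11) additionally contains elements of type 4+2, 4+1+1 (12 of its 48 elements, about 25% of primes); (S_3 x S_3) : C_2 (6T13) additionally contains elements of type 4+2, 3+2+1, 3+1+1+1 (34 of its 72 elements, about 47% of primes); S_6 (6T16) additionally contains elements of type 5+1, 4+2, 4+1+1, 3+2+1, 3+1+1+1 (484 of its 720 elements, about 67% of primes). None of the 33 primes tested shows any such pattern (for each of these groups the chance of that is below 10^-4), which rules them out. Hence G = A_4 x C_2 (6T6), of order 24.

A_4 x C_2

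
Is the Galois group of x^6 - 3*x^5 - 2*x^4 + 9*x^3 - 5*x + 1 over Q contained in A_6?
The polynomial is irreducible of degree 6 over Q. Its discriminant is 810448, which is not a perfect square. A Galois group lies in the alternating group exactly when the discriminant is a square in Q, so the Galois group (S_3) is not contained in A_6.

No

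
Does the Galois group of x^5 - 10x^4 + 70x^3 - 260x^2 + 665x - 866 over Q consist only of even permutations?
The polynomial is irreducible of degree 5 over Q. Its discriminant is 5374771200000, which is not a perfect square. A Galois group lies in the alternating group exactly when the discriminant is a square in Q, so the Galois group (F_20) is not contained in A_5.

No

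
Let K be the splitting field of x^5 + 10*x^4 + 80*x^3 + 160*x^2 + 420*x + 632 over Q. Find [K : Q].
60

The degree of the splitting field over Q equals the order of the Galois group, so first determine the group. The polynomial f is an irreducible quintic over Q, so G = Gal(f/Q) is a transitive subgroup of S_5: one of C_5 (5T1, order 5), D_5 (5T2, order 10), F_20 (5T3, order 20), A_5 (5T4, order 60) or S_5 (5T5, order 120). The discriminant of f is 9333105664000000 = 96608000^2, a perfect square, so G is contained in A_5. The transitive groups of degree 5 contained in A_5 are: C_5 (5T1, order 5), D_5 (5T2, order 10), A_5 (5T4, order 60). By Dedekind's theorem, for a prime p not dividing disc(f) the degrees of the irreducible factors of f mod p form the cycle type of an element of G. Factoring f modulo the 2 such primes p <= 7 (skipping 2, 5, which divide the discriminant), each new pattern first appears at: mod 3: f = (x^5 + x^4 + 2x^3 + x^2 + 2), pattern 5; mod 7: f = (x + 1)(x + 4)(x^3 + 5x^2 + 2x + 4), pattern 3+1+1. No other pattern occurs in this range, so the set of observed cycle types is {5, 3+1+1}. Among the candidates above, the only group containing elements of all these cycle types is A_5 (5T4) — each of C_5 (5T1), D_5 (5T2) lacks at least one of them. Hence G = A_5 (5T4), of order 60. The Galois group A_5 (5T4) has order 60, so the splitting field has degree 60 over Q.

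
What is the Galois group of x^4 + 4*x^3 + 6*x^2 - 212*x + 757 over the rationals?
The polynomial is an irreducible quartic over Q and its discriminant is 176319369216 = 419904^2, a perfect square, so the Galois group is contained in A_4. The resolvent cubic y^3 - 6*y^2 - 3876*y - 38888 is irreducible over Q. An irreducible resolvent with square discriminant gives A_4.

A_4 (order 12)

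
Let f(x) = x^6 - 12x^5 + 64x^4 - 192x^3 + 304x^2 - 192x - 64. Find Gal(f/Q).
The polynomial f is an irreducible sextic over Q, so G = Gal(f/Q) is one of the 16 transitive subgroups 6T1, ..., 6T16 of S_6. The discriminant of f is 164995463643136 = 12845056^2, a perfect square, so G is contained in A_6. The transitive groups of degree 6 contained in A_6 are: A_4 (6T4, order 12), S_4 (6T7, order 24), (C_3 x C_3) : C_4 (6T10, order 36), PSL(2,5) (6T12, order 60), A_6 (6T15, order 360). By Dedekind's theorem, for a prime p not dividing disc(f) the degrees of the irreducible factors of f mod p form the cycle type of an element of G. Factoring f modulo the 33 such primes p <= 149 (skipping 2, 7, which divide the discriminant), each new pattern first appears at: mod 3: f = (x^3 + 2x + 1)(x^3 + 2x + 2), pattern 3+3; mod 13: f = (x + 10)(x + 12)(x^2 + 9x + 2)(x^2 + 9x + 11), pattern 2+2+1+1. No other pattern occurs in this range, so the set of observed cycle types is {3+3, 2+2+1+1}. The candidates containing elements of all these cycle types are A_4 (6T4) of order 12, S_4 (6T7) of order 24, (C_3 x C_3) : C_4 (6T10) of order 36, PSL(2,5) (6T12) of order 60, A_6 (6T15) of order 360; the others are excluded. The observed types are precisely the cycle types that occur in A_4 (6T4) (apart from the identity). Each of the other remaining candidates has further cycle types, and by the Chebotarev density theorem the matching factorization patterns would occur for a proportion of primes equal to their share of the group: S_4 (6T7) additionally contains elements of type 4+2 (6 of its 24 elements, about 25% of primes); (C_3 x C_3) : C_4 (6T10) additionally contains elements of type 4+2, 3+1+1+1 (22 of its 36 elements, about 61% of primes); PSL(2,5) (6T12) additionally contains elements of type 5+1 (24 of its 60 elements, about 40% of primes); A_6 (6T15) additionally contains elements of type 5+1, 4+2, 3+1+1+1 (274 of its 360 elements, about 76% of primes). None of the 33 primes tested shows any such pattern (for each of these groups the chance of that is below 10^-4), which rules them out. Hence G = A_4 (6T4), of order 12.

A_4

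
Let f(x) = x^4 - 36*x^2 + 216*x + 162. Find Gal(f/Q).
The polynomial is an irreducible quartic over Q and its discriminant is -88159684608, which is not a perfect square, so the Galois group is not contained in A_4. The resolvent cubic y^3 + 36*y^2 - 648*y - 69984 has exactly one rational root, so the Galois group is C_4 or D_4. The quartic remains irreducible over Q(sqrt(disc)), so the group is D_4.

D_4 (also written D4)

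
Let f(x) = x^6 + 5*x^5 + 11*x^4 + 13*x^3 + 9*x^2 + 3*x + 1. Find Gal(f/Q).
C_6, the cyclic group of order 6

The polynomial f is an irreducible sextic over Q, so G = Gal(f/Q) is one of the 16 transitive subgroups 6T1, ..., 6T16 of S_6. The discriminant of f is -16807, which is not a perfect square, so G is not contained in A_6. The transitive groups of degree 6 not contained in A_6 are: C_6 (6T1, order 6), S_3 (6T2, order 6), D_6 (6T3, order 12), C_3 x S_3 (6T5, order 18), A_4 x C_2 (6T6, order 24), S_4 (6T8, order 24), S_3 x S_3 (6T9, order 36), S_4 x C_2 (6T11, order 48), (S_3 x S_3) : C_2 (6T13, order 72), PGL(2,5) (6T14, order 120), S_6 (6T16, order 720). By Dedekind's theorem, for a prime p not dividing disc(f) the degrees of the irreducible factors of f mod p form the cycle type of an element of G. Factoring f modulo the 37 such primes p <= 163 (skipping 7, which divides the discriminant), each new pattern first appears at: mod 2: f = (x^3 + x + 1)(x^3 + x^2 + 1), pattern 3+3; mod 3: f = (x^6 + 2x^5 + 2x^4 + x^3 + 1), pattern 6; mod 13: f = (x^2 + 9x + 9)(x^2 + 10x + 10)(x^2 + 12x + 12), pattern 2+2+2; mod 29: f = (x + 8)(x + 17)(x + 21)(x + 24)(x + 25)(x + 26), pattern 1+1+1+1+1+1. No other pattern occurs in this range, so the set of observed cycle types is {3+3, 6, 2+2+2, 1+1+1+1+1+1}. The candidates containing elements of all these cycle types are C_6 (6T1) of order 6, D_6 (6T3) of order 12, C_3 x S_3 (6T5) of order 18, A_4 x C_2 (6T6) of order 24, S_3 x S_3 (6T9) of order 36, S_4 x C_2 (6T11) of order 48, (S_3 x S_3) : C_2 (6T13) of order 72, PGL(2,5) (6T14) of order 120, S_6 (6T16) of order 720; the others are excluded. The observed types are precisely the cycle types that occur in C_6 (6T1). Each of the other remaining candidates has further cycle types, and by the Chebotarev density theorem the matching factorization patterns would occur for a proportion of primes equal to their share of the group: D_6 (6T3) additionally contains elements of type 2+2+1+1 (3 of its 12 elements, about 25% of primes); C_3 x S_3 (6T5) additionally contains elements of type 3+1+1+1 (4 of its 18 elements, about 22% of primes); A_4 x C_2 (6T6) additionally contains elements of type 2+2+1+1, 2+1+1+1+1 (6 of its 24 elements, about 25% of primes); S_3 x S_3 (6T9) additionally contains elements of type 3+1+1+1, 2+2+1+1 (13 of its 36 elements, about 36% of primes); S_4 x C_2 (6T11) additionally contains elements of type 4+2, 4+1+1, 2+2+1+1, 2+1+1+1+1 (24 of its 48 elements, about 50% of primes); (S_3 x S_3) : C_2 (6T13) additionally contains elements of type 4+2, 3+2+1, 3+1+1+1, 2+2+1+1, 2+1+1+1+1 (49 of its 72 elements, about 68% of primes); PGL(2,5) (6T14) additionally contains elements of type 5+1, 4+1+1, 2+2+1+1 (69 of its 120 elements, about 58% of primes); S_6 (6T16) additionally contains elements of type 5+1, 4+2, 4+1+1, 3+2+1, 3+1+1+1, 2+2+1+1, 2+1+1+1+1 (544 of its 720 elements, about 76% of primes). None of the 37 primes tested shows any such pattern (for each of these groups the chance of that is below 10^-4), which rules them out. Hence G = C_6 (6T1), of order 6.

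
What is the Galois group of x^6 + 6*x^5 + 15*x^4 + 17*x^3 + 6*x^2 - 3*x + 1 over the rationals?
6T5: C_3 x S_3

The polynomial f is an irreducible sextic over Q, so G = Gal(f/Q) is one of the 16 transitive subgroups 6T1, ..., 6T16 of S_6. The discriminant of f is -177147, which is not a perfect square, so G is not contained in A_6. The transitive groups of degree 6 not contained in A_6 are: C_6 (6T1, order 6), S_3 (6T2, order 6), D_6 (6T3, order 12), C_3 x S_3 (6T5, order 18), A_4 x C_2 (6T6, order 24), S_4 (6T8, order 24), S_3 x S_3 (6T9, order 36), S_4 x C_2 (6T11, order 48), (S_3 x S_3) : C_2 (6T13, order 72), PGL(2,5) (6T14, order 120), S_6 (6T16, order 720). By Dedekind's theorem, for a prime p not dividing disc(f) the degrees of the irreducible factors of f mod p form the cycle type of an element of G. Factoring f modulo the 33 such primes p <= 139 (skipping 3, which divides the discriminant), each new pattern first appears at: mod 2: f = (x^6 + x^4 + x^3 + x + 1), pattern 6; mod 7: f = (x + 2)(x + 3)(x + 5)(x^3 + 3x^2 + 3x + 4), pattern 3+1+1+1; mod 17: f = (x^2 + 3x + 9)(x^2 + 6x + 12)(x^2 + 14x + 3), pattern 2+2+2; mod 19: f = (x^3 + 3x^2 + 3x + 7)(x^3 + 3x^2 + 3x + 11), pattern 3+3; mod 73: f = (x + 14)(x + 22)(x + 23)(x + 30)(x + 31)(x + 32), pattern 1+1+1+1+1+1. No other pattern occurs in this range, so the set of observed cycle types is {6, 3+1+1+1, 2+2+2, 3+3, 1+1+1+1+1+1}. The candidates containing elements of all these cycle types are C_3 x S_3 (6T5) of order 18, S_3 x S_3 (6T9) of order 36, (S_3 x S_3) : C_2 (6T13) of order 72, S_6 (6T16) of order 720; the others are excluded. The observed types are precisely the cycle types that occur in C_3 x S_3 (6T5). Each of the other remaining candidates has further cycle types, and by the Chebotarev density theorem the matching factorization patterns would occur for a proportion of primes equal to their share of the group: S_3 x S_3 (6T9) additionally contains elements of type 2+2+1+1 (9 of its 36 elements, about 25% of primes); (S_3 x S_3) : C_2 (6T13) additionally contains elements of type 4+2, 3+2+1, 2+2+1+1, 2+1+1+1+1 (45 of its 72 elements, about 62% of primes); S_6 (6T16) additionally contains elements of type 5+1, 4+2, 4+1+1, 3+2+1, 2+2+1+1, 2+1+1+1+1 (504 of its 720 elements, about 70% of primes). None of the 33 primes tested shows any such pattern (for each of these groups the chance of that is below 10^-4), which rules them out. Hence G = C_3 x S_3 (6T5), of order 18.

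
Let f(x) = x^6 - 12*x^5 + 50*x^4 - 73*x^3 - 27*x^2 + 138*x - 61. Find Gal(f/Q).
The polynomial f is an irreducible sextic over Q, so G = Gal(f/Q) is one of the 16 transitive subgroups 6T1, ..., 6T16 of S_6. The discriminant of f is 30991489 = 5567^2, a perfect square, so G is contained in A_6. The transitive groups of degree 6 contained in A_6 are: A_4 (6T4, order 12), S_4 (6T7, order 24), (C_3 x C_3) : C_4 (6T10, order 36), PSL(2,5) (6T12, order 60), A_6 (6T15, order 360). By Dedekind's theorem, for a prime p not dividing disc(f) the degrees of the irreducible factors of f mod p form the cycle type of an element of G. Factoring f modulo the 21 such primes p <= 79 (skipping 19, which divides the discriminant), each new pattern first appears at: mod 2: f = (x + 1)(x^5 + x^4 + x^3 + x + 1), pattern 5+1; mod 7: f = (x^3 + 3x^2 + x + 1)(x^3 + 6x^2 + 3x + 2), pattern 3+3; mod 61: f = (x)(x + 22)(x^2 + 42x + 12)(x^2 + 46x + 13), pattern 2+2+1+1. No other pattern occurs in this range, so the set of observed cycle types is {5+1, 3+3, 2+2+1+1}. The candidates containing elements of all these cycle types are PSL(2,5) (6T12) of order 60, A_6 (6T15) of order 360; the others are excluded. The observed types are precisely the cycle types that occur in PSL(2,5) (6T12) (apart from the identity). Each of the other remaining candidates has further cycle types, and by the Chebotarev density theorem the matching factorization patterns would occur for a proportion of primes equal to their share of the group: A_6 (6T15) additionally contains elements of type 4+2, 3+1+1+1 (130 of its 360 elements, about 36% of primes). None of the 21 primes tested shows any such pattern (for each of these groups the chance of that is below 10^-4), which rules them out. Hence G = PSL(2,5) (6T12), of order 60.

PSL(2,5), A_5 acting on 6 points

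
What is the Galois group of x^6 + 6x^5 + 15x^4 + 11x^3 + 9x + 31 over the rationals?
(S_3 x S_3) : C_2

The polynomial f is an irreducible sextic over Q, so G = Gal(f/Q) is one of the 16 transitive subgroups 6T1, ..., 6T16 of S_6. The discriminant of f is -945145936107, which is not a perfect square, so G is not contained in A_6. The transitive groups of degree 6 not contained in A_6 are: C_6 (6T1, order 6), S_3 (6T2, order 6), D_6 (6T3, order 12), C_3 x S_3 (6T5, order 18), A_4 x C_2 (6T6, order 24), S_4 (6T8, order 24), S_3 x S_3 (6T9, order 36), S_4 x C_2 (6T11, order 48), (S_3 x S_3) : C_2 (6T13, order 72), PGL(2,5) (6T14, order 120), S_6 (6T16, order 720). By Dedekind's theorem, for a prime p not dividing disc(f) the degrees of the irreducible factors of f mod p form the cycle type of an element of G. Factoring f modulo the 27 such primes p <= 127 (skipping 3, 17, 19, 43, which divide the discriminant), each new pattern first appears at: mod 2: f = (x^6 + x^4 + x^3 + x + 1), pattern 6; mod 7: f = (x + 1)(x^2 + 2x + 5)(x^3 + 3x^2 + 6x + 2), pattern 3+2+1; mod 11: f = (x^2 + 9)(x^4 + 6x^3 + 6x^2 + x + 1), pattern 4+2; mod 13: f = (x + 8)(x + 10)(x^2 + 6x + 7)(x^2 + 8x + 5), pattern 2+2+1+1; mod 61: f = (x + 13)(x + 27)(x + 42)(x + 56)(x^2 + 51x + 18), pattern 2+1+1+1+1; mod 97: f = (x + 39)(x + 73)(x + 85)(x^3 + 3x^2 + 55x + 13), pattern 3+1+1+1; mod 113: f = (x^2 + 2x + 38)(x^2 + 54x + 86)(x^2 + 63x + 97), pattern 2+2+2; mod 127: f = (x^3 + 3x^2 + 52x + 26)(x^3 + 3x^2 + 81x + 94), pattern 3+3. No other pattern occurs in this range, so the set of observed cycle types is {6, 3+2+1, 4+2, 2+2+1+1, 2+1+1+1+1, 3+1+1+1, 2+2+2, 3+3}. The candidates containing elements of all these cycle types are (S_3 x S_3) : C_2 (6T13) of order 72, S_6 (6T16) of order 720; the others are excluded. The observed types are precisely the cycle types that occur in (S_3 x S_3) : C_2 (6T13) (apart from the identity). Each of the other remaining candidates has further cycle types, and by the Chebotarev density theorem the matching factorization patterns would occur for a proportion of primes equal to their share of the group: S_6 (6T16) additionally contains elements of type 5+1, 4+1+1 (234 of its 720 elements, about 32% of primes). None of the 27 primes tested shows any such pattern (for each of these groups the chance of that is below 10^-4), which rules them out. Hence G = (S_3 x S_3) : C_2 (6T13), of order 72.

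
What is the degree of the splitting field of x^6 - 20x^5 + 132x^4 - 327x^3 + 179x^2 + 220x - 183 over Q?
The degree of the splitting field over Q equals the order of the Galois group, so first determine the group. The polynomial f is an irreducible sextic over Q, so G = Gal(f/Q) is one of the 16 transitive subgroups 6T1, ..., 6T16 of S_6. The discriminant of f is 8413926734596681 = 91727459^2, a perfect square, so G is contained in A_6. The transitive groups of degree 6 contained in A_6 are: A_4 (6T4, order 12), S_4 (6T7, order 24), (C_3 x C_3) : C_4 (6T10, order 36), PSL(2,5) (6T12, order 60), A_6 (6T15, order 360). By Dedekind's theorem, for a prime p not dividing disc(f) the degrees of the irreducible factors of f mod p form the cycle type of an element of G. Factoring f modulo the 21 such primes p <= 79 (skipping 19, which divides the discriminant), each new pattern first appears at: mod 2: f = (x + 1)(x^5 + x^4 + x^3 + x + 1), pattern 5+1; mod 7: f = (x^3 + 4)(x^3 + x^2 + 6x + 5), pattern 3+3; mod 61: f = (x)(x + 21)(x^2 + 6x + 41)(x^2 + 14x + 14), pattern 2+2+1+1. No other pattern occurs in this range, so the set of observed cycle types is {5+1, 3+3, 2+2+1+1}. The candidates containing elements of all these cycle types are PSL(2,5) (6T12) of order 60, A_6 (6T15) of order 360; the others are excluded. The observed types are precisely the cycle types that occur in PSL(2,5) (6T12) (apart from the identity). Each of the other remaining candidates has further cycle types, and by the Chebotarev density theorem the matching factorization patterns would occur for a proportion of primes equal to their share of the group: A_6 (6T15) additionally contains elements of type 4+2, 3+1+1+1 (130 of its 360 elements, about 36% of primes). None of the 21 primes tested shows any such pattern (for each of these groups the chance of that is below 10^-4), which rules them out. Hence G = PSL(2,5) (6T12), of order 60. The Galois group PSL(2,5) (6T12) has order 60, so the splitting field has degree 60 over Q.

60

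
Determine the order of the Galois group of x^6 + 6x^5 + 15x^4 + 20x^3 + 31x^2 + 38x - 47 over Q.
The degree of the splitting field over Q equals the order of the Galois group, so first determine the group. The polynomial f is an irreducible sextic over Q, so G = Gal(f/Q) is one of the 16 transitive subgroups 6T1, ..., 6T16 of S_6. The discriminant of f is 66039417143296 = 8126464^2, a perfect square, so G is contained in A_6. The transitive groups of degree 6 contained in A_6 are: A_4 (6T4, order 12), S_4 (6T7, order 24), (C_3 x C_3) : C_4 (6T10, order 36), PSL(2,5) (6T12, order 60), A_6 (6T15, order 360). By Dedekind's theorem, for a prime p not dividing disc(f) the degrees of the irreducible factors of f mod p form the cycle type of an element of G. Factoring f modulo the 79 such primes p <= 419 (skipping 2, 31, which divide the discriminant), each new pattern first appears at: mod 3: f = (x^2 + 2x + 2)(x^4 + x^3 + 2x^2 + 2x + 2), pattern 4+2; mod 5: f = (x^3 + 4x + 2)(x^3 + x^2 + x + 4), pattern 3+3; mod 11: f = (x + 6)(x + 7)(x^2 + 5x + 10)(x^2 + 10x + 4), pattern 2+2+1+1; mod 67: f = (x + 5)(x + 7)(x + 23)(x + 46)(x + 62)(x + 64), pattern 1+1+1+1+1+1. No other pattern occurs in this range, so the set of observed cycle types is {4+2, 3+3, 2+2+1+1, 1+1+1+1+1+1}. The candidates containing elements of all these cycle types are S_4 (6T7) of order 24, (C_3 x C_3) : C_4 (6T10) of order 36, A_6 (6T15) of order 360; the others are excluded. The observed types are precisely the cycle types that occur in S_4 (6T7). Each of the other remaining candidates has further cycle types, and by the Chebotarev density theorem the matching factorization patterns would occur for a proportion of primes equal to their share of the group: (C_3 x C_3) : C_4 (6T10) additionally contains elements of type 3+1+1+1 (4 of its 36 elements, about 11% of primes); A_6 (6T15) additionally contains elements of type 5+1, 3+1+1+1 (184 of its 360 elements, about 51% of primes). None of the 79 primes tested shows any such pattern (for each of these groups the chance of that is below 10^-4), which rules them out. Hence G = S_4 (6T7), of order 24. The Galois group S_4 (6T7) has order 24, so the splitting field has degree 24 over Q.

24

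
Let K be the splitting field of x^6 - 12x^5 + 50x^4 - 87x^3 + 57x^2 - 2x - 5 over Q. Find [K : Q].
The degree of the splitting field over Q equals the order of the Galois group, so first determine the group. The polynomial f is an irreducible sextic over Q, so G = Gal(f/Q) is one of the 16 transitive subgroups 6T1, ..., 6T16 of S_6. The discriminant of f is 30991489 = 5567^2, a perfect square, so G is contained in A_6. The transitive groups of degree 6 contained in A_6 are: A_4 (6T4, order 12), S_4 (6T7, order 24), (C_3 x C_3) : C_4 (6T10, order 36), PSL(2,5) (6T12, order 60), A_6 (6T15, order 360). By Dedekind's theorem, for a prime p not dividing disc(f) the degrees of the irreducible factors of f mod p form the cycle type of an element of G. Factoring f modulo the 21 such primes p <= 79 (skipping 19, which divides the discriminant), each new pattern first appears at: mod 2: f = (x + 1)(x^5 + x^4 + x^3 + x + 1), pattern 5+1; mod 7: f = (x^3 + 3x^2 + x + 1)(x^3 + 6x^2 + 3x + 2), pattern 3+3; mod 61: f = (x + 35)(x + 57)(x^2 + 7x + 30)(x^2 + 11x + 13), pattern 2+2+1+1. No other pattern occurs in this range, so the set of observed cycle types is {5+1, 3+3, 2+2+1+1}. The candidates containing elements of all these cycle types are PSL(2,5) (6T12) of order 60, A_6 (6T15) of order 360; the others are excluded. The observed types are precisely the cycle types that occur in PSL(2,5) (6T12) (apart from the identity). Each of the other remaining candidates has further cycle types, and by the Chebotarev density theorem the matching factorization patterns would occur for a proportion of primes equal to their share of the group: A_6 (6T15) additionally contains elements of type 4+2, 3+1+1+1 (130 of its 360 elements, about 36% of primes). None of the 21 primes tested shows any such pattern (for each of these groups the chance of that is below 10^-4), which rules them out. Hence G = PSL(2,5) (6T12), of order 60. The Galois group PSL(2,5) (6T12) has order 60, so the splitting field has degree 60 over Q.

60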